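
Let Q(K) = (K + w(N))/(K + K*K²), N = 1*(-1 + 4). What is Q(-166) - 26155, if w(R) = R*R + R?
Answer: -59822526728/2287231 ≈ -26155.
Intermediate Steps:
N = 3 (N = 1*3 = 3)
w(R) = R + R² (w(R) = R² + R = R + R²)
Q(K) = (12 + K)/(K + K³) (Q(K) = (K + 3*(1 + 3))/(K + K*K²) = (K + 3*4)/(K + K³) = (K + 12)/(K + K³) = (12 + K)/(K + K³))
Q(-166) - 26155 = (12 - 166)/(-166 + (-166)³) - 26155 = -154/(-166 - 4574296) - 26155 = -154/(-4574462) - 26155 = -1/4574462*(-154) - 26155 = 77/2287231 - 26155 = -59822526728/2287231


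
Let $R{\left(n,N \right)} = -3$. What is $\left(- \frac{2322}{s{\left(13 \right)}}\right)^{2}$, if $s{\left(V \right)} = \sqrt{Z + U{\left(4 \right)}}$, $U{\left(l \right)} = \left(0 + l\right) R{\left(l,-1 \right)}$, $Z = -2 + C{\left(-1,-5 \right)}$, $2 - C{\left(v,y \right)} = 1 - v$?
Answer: $- \frac{2695842}{7} \approx -3.8512 \cdot 10^{5}$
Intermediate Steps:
$C{\left(v,y \right)} = 1 + v$ ($C{\left(v,y \right)} = 2 - \left(1 - v\right) = 2 + \left(-1 + v\right) = 1 + v$)
$Z = -2$ ($Z = -2 + \left(1 - 1\right) = -2 + 0 = -2$)
$U{\left(l \right)} = - 3 l$ ($U{\left(l \right)} = \left(0 + l\right) \left(-3\right) = l \left(-3\right) = - 3 l$)
$s{\left(V \right)} = i \sqrt{14}$ ($s{\left(V \right)} = \sqrt{-2 - 12} = \sqrt{-14} = i \sqrt{14}$)
$\left(- \frac{2322}{s{\left(13 \right)}}\right)^{2} = \left(- \frac{2322}{i \sqrt{14}}\right)^{2} = \left(- 2322 \left(- \frac{i \sqrt{14}}{14}\right)\right)^{2} = \left(\frac{1161 i \sqrt{14}}{7}\right)^{2} = - \frac{2695842}{7}$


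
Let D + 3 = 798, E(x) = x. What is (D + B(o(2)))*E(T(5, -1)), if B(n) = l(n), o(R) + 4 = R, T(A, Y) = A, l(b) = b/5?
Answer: 3973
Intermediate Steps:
l(b) = b/5 (l(b) = b*(1/5) = b/5)
o(R) = -4 + R
D = 795 (D = -3 + 798 = 795)
B(n) = n/5
(D + B(o(2)))*E(T(5, -1)) = (795 + (-4 + 2)/5)*5 = (795 + (1/5)*(-2))*5 = (795 - 2/5)*5 = (3973/5)*5 = 3973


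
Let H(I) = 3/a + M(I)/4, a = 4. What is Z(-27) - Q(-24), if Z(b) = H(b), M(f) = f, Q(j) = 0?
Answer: -6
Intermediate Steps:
H(I) = ¾ + I/4 (H(I) = 3/4 + I/4 = 3*(¼) + I*(¼) = ¾ + I/4)
Z(b) = ¾ + b/4
Z(-27) - Q(-24) = (¾ + (¼)*(-27)) - 1*0 = (¾ - 27/4) + 0 = -6 + 0 = -6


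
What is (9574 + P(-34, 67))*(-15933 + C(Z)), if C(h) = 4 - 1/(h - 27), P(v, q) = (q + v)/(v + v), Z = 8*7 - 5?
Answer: -248874964703/1632 ≈ -1.5250e+8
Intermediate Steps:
Z = 51 (Z = 56 - 5 = 51)
P(v, q) = (q + v)/(2*v) (P(v, q) = (q + v)/((2*v)) = (q + v)*(1/(2*v)) = (q + v)/(2*v))
C(h) = 4 - 1/(-27 + h)
(9574 + P(-34, 67))*(-15933 + C(Z)) = (9574 + (1/2)*(67 - 34)/(-34))*(-15933 + (-109 + 4*51)/(-27 + 51)) = (9574 + (1/2)*(-1/34)*33)*(-15933 + (-109 + 204)/24) = (9574 - 33/68)*(-15933 + (1/24)*95) = 650999*(-15933 + 95/24)/68 = (650999/68)*(-382297/24) = -248874964703/1632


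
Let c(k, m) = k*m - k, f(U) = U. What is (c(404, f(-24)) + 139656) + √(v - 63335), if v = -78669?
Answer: 129556 + 2*I*√35501 ≈ 1.2956e+5 + 376.83*I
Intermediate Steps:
c(k, m) = -k + k*m
(c(404, f(-24)) + 139656) + √(v - 63335) = (404*(-1 - 24) + 139656) + √(-78669 - 63335) = (404*(-25) + 139656) + √(-142004) = (-10100 + 139656) + 2*I*√35501 = 129556 + 2*I*√35501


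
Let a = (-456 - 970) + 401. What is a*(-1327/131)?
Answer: 1360175/131 ≈ 10383.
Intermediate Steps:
a = -1025 (a = -1426 + 401 = -1025)
a*(-1327/131) = -(-1360175)/131 = -1025*(-1327/131) = 1360175/131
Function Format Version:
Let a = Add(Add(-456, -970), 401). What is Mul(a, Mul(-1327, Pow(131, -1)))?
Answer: Rational(1360175, 131) ≈ 10383.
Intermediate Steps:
a = -1025 (a = Add(-1426, 401) = -1025)
Mul(a, Mul(-1327, Pow(131, -1))) = Mul(-1025, Mul(-1327, Pow(131, -1))) = Mul(-1025, Mul(-1327, Rational(1, 131))) = Mul(-1025, Rational(-1327, 131)) = Rational(1360175, 131)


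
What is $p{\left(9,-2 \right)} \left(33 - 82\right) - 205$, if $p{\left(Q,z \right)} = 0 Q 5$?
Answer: $-205$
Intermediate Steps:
$p{\left(Q,z \right)} = 0$ ($p{\left(Q,z \right)} = 0 \cdot 5 = 0$)
$p{\left(9,-2 \right)} \left(33 - 82\right) - 205 = 0 \left(33 - 82\right) - 205 = 0 \left(-49\right) - 205 = 0 - 205 = -205$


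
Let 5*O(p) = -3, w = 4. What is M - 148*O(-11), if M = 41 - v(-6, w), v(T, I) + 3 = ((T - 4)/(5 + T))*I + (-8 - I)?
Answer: 524/5 ≈ 104.80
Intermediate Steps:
O(p) = -⅗ (O(p) = (⅕)*(-3) = -⅗)
v(T, I) = -11 - I + I*(-4 + T)/(5 + T) (v(T, I) = -3 + (((T - 4)/(5 + T))*I + (-8 - I)) = -3 + (((-4 + T)/(5 + T))*I + (-8 - I)) = -3 + (I*(-4 + T)/(5 + T) + (-8 - I)) = -3 + (-8 - I + I*(-4 + T)/(5 + T)) = -11 - I + I*(-4 + T)/(5 + T))
M = 16 (M = 41 - (-55 - 11*(-6) - 9*4)/(5 - 6) = 41 - (-55 + 66 - 36)/(-1) = 41 - (-1)*(-25) = 41 - 1*25 = 41 - 25 = 16)
M - 148*O(-11) = 16 - 148*(-⅗) = 16 + 444/5 = 524/5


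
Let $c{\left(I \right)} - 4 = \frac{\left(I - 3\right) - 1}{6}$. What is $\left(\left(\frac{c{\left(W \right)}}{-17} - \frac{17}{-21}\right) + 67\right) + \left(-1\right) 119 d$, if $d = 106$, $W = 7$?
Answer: $- \frac{8958169}{714} \approx -12546.0$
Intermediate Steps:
$c{\left(I \right)} = \frac{10}{3} + \frac{I}{6}$ ($c{\left(I \right)} = 4 + \frac{\left(I - 3\right) - 1}{6} = 4 + \left(\left(-3 + I\right) - 1\right) \frac{1}{6} = 4 + \left(-4 + I\right) \frac{1}{6} = 4 + \left(- \frac{2}{3} + \frac{I}{6}\right) = \frac{10}{3} + \frac{I}{6}$)
$\left(\left(\frac{c{\left(W \right)}}{-17} - \frac{17}{-21}\right) + 67\right) + \left(-1\right) 119 d = \left(\left(\frac{\frac{10}{3} + \frac{1}{6} \cdot 7}{-17} - \frac{17}{-21}\right) + 67\right) + \left(-1\right) 119 \cdot 106 = \left(\left(\left(\frac{10}{3} + \frac{7}{6}\right) \left(- \frac{1}{17}\right) - - \frac{17}{21}\right) + 67\right) - 12614 = \left(\left(\frac{9}{2} \left(- \frac{1}{17}\right) + \frac{17}{21}\right) + 67\right) - 12614 = \left(\left(- \frac{9}{34} + \frac{17}{21}\right) + 67\right) - 12614 = \left(\frac{389}{714} + 67\right) - 12614 = \frac{48227}{714} - 12614 = - \frac{8958169}{714}$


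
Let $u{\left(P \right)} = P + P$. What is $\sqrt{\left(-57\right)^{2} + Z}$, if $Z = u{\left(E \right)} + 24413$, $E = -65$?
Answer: $2 \sqrt{6883} \approx 165.93$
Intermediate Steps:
$u{\left(P \right)} = 2 P$
$Z = 24283$ ($Z = 2 \left(-65\right) + 24413 = -130 + 24413 = 24283$)
$\sqrt{\left(-57\right)^{2} + Z} = \sqrt{\left(-57\right)^{2} + 24283} = \sqrt{3249 + 24283} = \sqrt{27532} = 2 \sqrt{6883}$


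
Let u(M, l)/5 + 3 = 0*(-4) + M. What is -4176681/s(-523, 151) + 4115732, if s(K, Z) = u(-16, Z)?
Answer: 395171221/95 ≈ 4.1597e+6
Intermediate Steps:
u(M, l) = -15 + 5*M (u(M, l) = -15 + 5*(0*(-4) + M) = -15 + 5*(0 + M) = -15 + 5*M)
s(K, Z) = -95 (s(K, Z) = -15 + 5*(-16) = -15 - 80 = -95)
-4176681/s(-523, 151) + 4115732 = -4176681/(-95) + 4115732 = -4176681*(-1/95) + 4115732 = 4176681/95 + 4115732 = 395171221/95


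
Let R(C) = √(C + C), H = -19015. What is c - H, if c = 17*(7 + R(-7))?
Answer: 19134 + 17*I*√14 ≈ 19134.0 + 63.608*I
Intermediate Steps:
R(C) = √2*√C (R(C) = √(2*C) = √2*√C)
c = 119 + 17*I*√14 (c = 17*(7 + √2*√(-7)) = 17*(7 + √2*(I*√7)) = 17*(7 + I*√14) = 119 + 17*I*√14 ≈ 119.0 + 63.608*I)
c - H = (119 + 17*I*√14) - 1*(-19015) = (119 + 17*I*√14) + 19015 = 19134 + 17*I*√14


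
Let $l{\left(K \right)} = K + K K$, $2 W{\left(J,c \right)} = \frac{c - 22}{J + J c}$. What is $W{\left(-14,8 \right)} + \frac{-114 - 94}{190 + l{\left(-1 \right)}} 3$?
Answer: $- \frac{5521}{1710} \approx -3.2287$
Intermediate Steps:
$W{\left(J,c \right)} = \frac{-22 + c}{2 \left(J + J c\right)}$ ($W{\left(J,c \right)} = \frac{\left(c - 22\right) \frac{1}{J + J c}}{2} = \frac{\left(-22 + c\right) \frac{1}{J + J c}}{2} = \frac{\frac{1}{J + J c} \left(-22 + c\right)}{2} = \frac{-22 + c}{2 \left(J + J c\right)}$)
$l{\left(K \right)} = K + K^{2}$
$W{\left(-14,8 \right)} + \frac{-114 - 94}{190 + l{\left(-1 \right)}} 3 = \frac{-22 + 8}{2 \left(-14\right) \left(1 + 8\right)} + \frac{-114 - 94}{190 - \left(1 - 1\right)} 3 = \frac{1}{2} \left(- \frac{1}{14}\right) \frac{1}{9} \left(-14\right) + - \frac{208}{190 - 0} \cdot 3 = \frac{1}{2} \left(- \frac{1}{14}\right) \frac{1}{9} \left(-14\right) + - \frac{208}{190 + 0} \cdot 3 = \frac{1}{18} + - \frac{208}{190} \cdot 3 = \frac{1}{18} + \left(-208\right) \frac{1}{190} \cdot 3 = \frac{1}{18} - \frac{312}{95} = - \frac{5521}{1710}$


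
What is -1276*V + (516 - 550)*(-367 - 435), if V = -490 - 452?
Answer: 1229260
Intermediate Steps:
V = -942
-1276*V + (516 - 550)*(-367 - 435) = -1276*(-942) + (516 - 550)*(-367 - 435) = 1201992 - 34*(-802) = 1201992 + 27268 = 1229260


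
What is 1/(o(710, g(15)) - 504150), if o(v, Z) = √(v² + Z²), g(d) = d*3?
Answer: -20166/10166668655 - √20245/50833343275 ≈ -1.9863e-6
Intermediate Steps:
g(d) = 3*d
o(v, Z) = √(Z² + v²)
1/(o(710, g(15)) - 504150) = 1/(√((3*15)² + 710²) - 504150) = 1/(√(45² + 504100) - 504150) = 1/(√(2025 + 504100) - 504150) = 1/(√506125 - 504150) = 1/(5*√20245 - 504150) = 1/(-504150 + 5*√20245)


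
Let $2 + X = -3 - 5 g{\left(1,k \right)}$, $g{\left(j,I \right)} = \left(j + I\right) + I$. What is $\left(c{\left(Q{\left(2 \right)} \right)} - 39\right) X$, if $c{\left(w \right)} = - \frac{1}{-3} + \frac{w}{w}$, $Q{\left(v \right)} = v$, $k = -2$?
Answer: $- \frac{1130}{3} \approx -376.67$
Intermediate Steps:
$g{\left(j,I \right)} = j + 2 I$ ($g{\left(j,I \right)} = \left(I + j\right) + I = j + 2 I$)
$c{\left(w \right)} = \frac{4}{3}$ ($c{\left(w \right)} = \left(-1\right) \left(- \frac{1}{3}\right) + 1 = \frac{1}{3} + 1 = \frac{4}{3}$)
$X = 10$ ($X = -2 - \left(3 + 5 \left(1 + 2 \left(-2\right)\right)\right) = -2 - \left(3 + 5 \left(1 - 4\right)\right) = -2 - -12 = -2 + \left(-3 + 15\right) = -2 + 12 = 10$)
$\left(c{\left(Q{\left(2 \right)} \right)} - 39\right) X = \left(\frac{4}{3} - 39\right) 10 = \left(- \frac{113}{3}\right) 10 = - \frac{1130}{3}$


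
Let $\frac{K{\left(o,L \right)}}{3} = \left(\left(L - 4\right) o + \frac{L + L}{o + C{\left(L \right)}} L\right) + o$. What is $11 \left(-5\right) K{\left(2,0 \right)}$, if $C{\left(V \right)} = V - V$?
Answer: $990$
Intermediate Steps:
$C{\left(V \right)} = 0$
$K{\left(o,L \right)} = 3 o + 3 o \left(-4 + L\right) + \frac{6 L^{2}}{o}$ ($K{\left(o,L \right)} = 3 \left(\left(\left(L - 4\right) o + \frac{L + L}{o + 0} L\right) + o\right) = 3 \left(\left(\left(-4 + L\right) o + \frac{2 L}{o} L\right) + o\right) = 3 \left(\left(o \left(-4 + L\right) + \frac{2 L}{o} L\right) + o\right) = 3 \left(\left(o \left(-4 + L\right) + \frac{2 L^{2}}{o}\right) + o\right) = 3 \left(o + o \left(-4 + L\right) + \frac{2 L^{2}}{o}\right) = 3 o + 3 o \left(-4 + L\right) + \frac{6 L^{2}}{o}$)
$11 \left(-5\right) K{\left(2,0 \right)} = 11 \left(-5\right) \left(\left(-9\right) 2 + 3 \cdot 0 \cdot 2 + \frac{6 \cdot 0^{2}}{2}\right) = - 55 \left(-18 + 0 + 6 \cdot 0 \cdot \frac{1}{2}\right) = - 55 \left(-18 + 0 + 0\right) = \left(-55\right) \left(-18\right) = 990$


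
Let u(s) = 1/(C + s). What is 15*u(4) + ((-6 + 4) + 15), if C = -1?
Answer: 18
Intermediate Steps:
u(s) = 1/(-1 + s)
15*u(4) + ((-6 + 4) + 15) = 15/(-1 + 4) + ((-6 + 4) + 15) = 15/3 + (-2 + 15) = 15*(1/3) + 13 = 5 + 13 = 18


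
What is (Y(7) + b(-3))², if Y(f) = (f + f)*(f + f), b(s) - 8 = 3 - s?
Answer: 44100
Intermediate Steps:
b(s) = 11 - s (b(s) = 8 + (3 - s) = 11 - s)
Y(f) = 4*f² (Y(f) = (2*f)*(2*f) = 4*f²)
(Y(7) + b(-3))² = (4*7² + (11 - 1*(-3)))² = (4*49 + (11 + 3))² = (196 + 14)² = 210² = 44100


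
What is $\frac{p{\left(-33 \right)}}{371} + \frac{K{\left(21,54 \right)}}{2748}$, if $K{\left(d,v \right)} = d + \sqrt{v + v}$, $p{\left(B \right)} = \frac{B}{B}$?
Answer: $\frac{3513}{339836} + \frac{\sqrt{3}}{458} \approx 0.014119$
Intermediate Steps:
$p{\left(B \right)} = 1$
$K{\left(d,v \right)} = d + \sqrt{2} \sqrt{v}$ ($K{\left(d,v \right)} = d + \sqrt{2 v} = d + \sqrt{2} \sqrt{v}$)
$\frac{p{\left(-33 \right)}}{371} + \frac{K{\left(21,54 \right)}}{2748} = 1 \cdot \frac{1}{371} + \frac{21 + \sqrt{2} \sqrt{54}}{2748} = 1 \cdot \frac{1}{371} + \left(21 + \sqrt{2} \cdot 3 \sqrt{6}\right) \frac{1}{2748} = \frac{1}{371} + \left(21 + 6 \sqrt{3}\right) \frac{1}{2748} = \frac{1}{371} + \left(\frac{7}{916} + \frac{\sqrt{3}}{458}\right) = \frac{3513}{339836} + \frac{\sqrt{3}}{458}$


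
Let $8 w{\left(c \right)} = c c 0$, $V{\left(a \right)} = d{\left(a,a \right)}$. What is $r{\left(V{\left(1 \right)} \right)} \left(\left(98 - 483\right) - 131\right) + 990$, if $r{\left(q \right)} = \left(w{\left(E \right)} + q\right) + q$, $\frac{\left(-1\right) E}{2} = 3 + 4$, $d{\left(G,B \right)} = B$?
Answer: $-42$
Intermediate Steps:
$E = -14$ ($E = - 2 \left(3 + 4\right) = \left(-2\right) 7 = -14$)
$V{\left(a \right)} = a$
$w{\left(c \right)} = 0$ ($w{\left(c \right)} = \frac{c c 0}{8} = \frac{c^{2} \cdot 0}{8} = \frac{1}{8} \cdot 0 = 0$)
$r{\left(q \right)} = 2 q$ ($r{\left(q \right)} = \left(0 + q\right) + q = q + q = 2 q$)
$r{\left(V{\left(1 \right)} \right)} \left(\left(98 - 483\right) - 131\right) + 990 = 2 \cdot 1 \left(\left(98 - 483\right) - 131\right) + 990 = 2 \left(-385 - 131\right) + 990 = 2 \left(-516\right) + 990 = -1032 + 990 = -42$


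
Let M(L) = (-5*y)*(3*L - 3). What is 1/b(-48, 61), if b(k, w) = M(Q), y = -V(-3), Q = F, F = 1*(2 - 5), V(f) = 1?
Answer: -1/60 ≈ -0.016667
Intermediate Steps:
F = -3 (F = 1*(-3) = -3)
Q = -3
y = -1 (y = -1*1 = -1)
M(L) = -15 + 15*L (M(L) = (-5*(-1))*(3*L - 3) = 5*(-3 + 3*L) = -15 + 15*L)
b(k, w) = -60 (b(k, w) = -15 + 15*(-3) = -15 - 45 = -60)
1/b(-48, 61) = 1/(-60) = -1/60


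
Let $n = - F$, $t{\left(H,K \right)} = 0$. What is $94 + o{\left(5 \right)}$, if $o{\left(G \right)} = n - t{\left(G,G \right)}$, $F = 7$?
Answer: $87$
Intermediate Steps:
$n = -7$ ($n = \left(-1\right) 7 = -7$)
$o{\left(G \right)} = -7$ ($o{\left(G \right)} = -7 - 0 = -7 + 0 = -7$)
$94 + o{\left(5 \right)} = 94 - 7 = 87$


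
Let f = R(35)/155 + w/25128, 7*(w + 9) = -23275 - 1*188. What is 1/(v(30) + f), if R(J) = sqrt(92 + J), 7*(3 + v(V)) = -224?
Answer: -80603669442100/2831897002537257 - 14801257520*sqrt(127)/2831897002537257 ≈ -0.028522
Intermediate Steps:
w = -23526/7 (w = -9 + (-23275 - 1*188)/7 = -9 + (-23275 - 188)/7 = -9 + (1/7)*(-23463) = -9 - 23463/7 = -23526/7 ≈ -3360.9)
v(V) = -35 (v(V) = -3 + (1/7)*(-224) = -3 - 32 = -35)
f = -1307/9772 + sqrt(127)/155 (f = sqrt(92 + 35)/155 - 23526/7/25128 = sqrt(127)*(1/155) - 23526/7*1/25128 = sqrt(127)/155 - 1307/9772 = -1307/9772 + sqrt(127)/155 ≈ -0.061044)
1/(v(30) + f) = 1/(-35 + (-1307/9772 + sqrt(127)/155)) = 1/(-343327/9772 + sqrt(127)/155)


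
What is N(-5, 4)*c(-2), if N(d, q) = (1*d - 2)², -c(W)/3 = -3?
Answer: 441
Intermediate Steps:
c(W) = 9 (c(W) = -3*(-3) = 9)
N(d, q) = (-2 + d)² (N(d, q) = (d - 2)² = (-2 + d)²)
N(-5, 4)*c(-2) = (-2 - 5)²*9 = (-7)²*9 = 49*9 = 441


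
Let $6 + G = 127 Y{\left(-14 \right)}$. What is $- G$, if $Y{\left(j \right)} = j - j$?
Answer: $6$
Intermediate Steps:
$Y{\left(j \right)} = 0$
$G = -6$ ($G = -6 + 127 \cdot 0 = -6 + 0 = -6$)
$- G = \left(-1\right) \left(-6\right) = 6$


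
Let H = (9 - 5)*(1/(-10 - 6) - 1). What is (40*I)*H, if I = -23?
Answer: 3910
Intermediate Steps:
H = -17/4 (H = 4*(1/(-16) - 1) = 4*(-1/16 - 1) = 4*(-17/16) = -17/4 ≈ -4.2500)
(40*I)*H = (40*(-23))*(-17/4) = -920*(-17/4) = 3910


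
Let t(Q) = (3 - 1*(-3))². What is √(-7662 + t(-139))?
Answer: I*√7626 ≈ 87.327*I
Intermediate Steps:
t(Q) = 36 (t(Q) = (3 + 3)² = 6² = 36)
√(-7662 + t(-139)) = √(-7662 + 36) = √(-7626) = I*√7626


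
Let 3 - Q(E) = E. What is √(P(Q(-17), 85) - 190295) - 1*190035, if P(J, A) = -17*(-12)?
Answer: -190035 + 11*I*√1571 ≈ -1.9004e+5 + 435.99*I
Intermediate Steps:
Q(E) = 3 - E
P(J, A) = 204
√(P(Q(-17), 85) - 190295) - 1*190035 = √(204 - 190295) - 1*190035 = √(-190091) - 190035 = 11*I*√1571 - 190035 = -190035 + 11*I*√1571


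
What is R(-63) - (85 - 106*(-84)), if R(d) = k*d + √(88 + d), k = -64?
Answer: -4952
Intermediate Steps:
R(d) = √(88 + d) - 64*d (R(d) = -64*d + √(88 + d) = √(88 + d) - 64*d)
R(-63) - (85 - 106*(-84)) = (√(88 - 63) - 64*(-63)) - (85 - 106*(-84)) = (√25 + 4032) - (85 + 8904) = (5 + 4032) - 1*8989 = 4037 - 8989 = -4952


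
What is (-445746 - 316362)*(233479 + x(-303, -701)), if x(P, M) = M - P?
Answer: -177632894748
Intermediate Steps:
(-445746 - 316362)*(233479 + x(-303, -701)) = (-445746 - 316362)*(233479 + (-701 - 1*(-303))) = -762108*(233479 + (-701 + 303)) = -762108*(233479 - 398) = -762108*233081 = -177632894748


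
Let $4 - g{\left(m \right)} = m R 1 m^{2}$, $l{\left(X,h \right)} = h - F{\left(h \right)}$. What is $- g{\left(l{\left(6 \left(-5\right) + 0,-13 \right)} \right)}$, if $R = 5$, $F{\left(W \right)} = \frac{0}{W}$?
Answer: $-10989$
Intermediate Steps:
$F{\left(W \right)} = 0$
$l{\left(X,h \right)} = h$ ($l{\left(X,h \right)} = h - 0 = h + 0 = h$)
$g{\left(m \right)} = 4 - 5 m^{3}$ ($g{\left(m \right)} = 4 - m 5 \cdot 1 m^{2} = 4 - 5 m 1 m^{2} = 4 - 5 m m^{2} = 4 - 5 m^{3}$)
$- g{\left(l{\left(6 \left(-5\right) + 0,-13 \right)} \right)} = - (4 - 5 \left(-13\right)^{3}) = - (4 - -10985) = - (4 + 10985) = \left(-1\right) 10989 = -10989$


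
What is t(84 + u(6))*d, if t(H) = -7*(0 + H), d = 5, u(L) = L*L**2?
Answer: -10500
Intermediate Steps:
u(L) = L**3
t(H) = -7*H
t(84 + u(6))*d = -7*(84 + 6**3)*5 = -7*(84 + 216)*5 = -7*300*5 = -2100*5 = -10500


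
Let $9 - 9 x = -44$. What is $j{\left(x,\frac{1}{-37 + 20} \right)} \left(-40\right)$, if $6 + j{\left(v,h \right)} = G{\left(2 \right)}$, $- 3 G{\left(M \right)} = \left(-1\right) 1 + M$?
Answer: $\frac{760}{3} \approx 253.33$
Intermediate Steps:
$x = \frac{53}{9}$ ($x = 1 - - \frac{44}{9} = 1 + \frac{44}{9} = \frac{53}{9} \approx 5.8889$)
$G{\left(M \right)} = \frac{1}{3} - \frac{M}{3}$ ($G{\left(M \right)} = - \frac{\left(-1\right) 1 + M}{3} = - \frac{-1 + M}{3} = \frac{1}{3} - \frac{M}{3}$)
$j{\left(v,h \right)} = - \frac{19}{3}$ ($j{\left(v,h \right)} = -6 + \left(\frac{1}{3} - \frac{2}{3}\right) = -6 - \frac{1}{3} = - \frac{19}{3}$)
$j{\left(x,\frac{1}{-37 + 20} \right)} \left(-40\right) = \left(- \frac{19}{3}\right) \left(-40\right) = \frac{760}{3}$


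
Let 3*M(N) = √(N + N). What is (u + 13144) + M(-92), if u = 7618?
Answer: 20762 + 2*I*√46/3 ≈ 20762.0 + 4.5216*I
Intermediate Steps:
M(N) = √2*√N/3 (M(N) = √(N + N)/3 = √(2*N)/3 = (√2*√N)/3 = √2*√N/3)
(u + 13144) + M(-92) = (7618 + 13144) + √2*√(-92)/3 = 20762 + √2*(2*I*√23)/3 = 20762 + 2*I*√46/3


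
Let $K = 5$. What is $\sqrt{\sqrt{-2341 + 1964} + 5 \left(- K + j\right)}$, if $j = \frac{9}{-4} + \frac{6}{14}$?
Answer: $\frac{\sqrt{-6685 + 196 i \sqrt{377}}}{14} \approx 1.603 + 6.0561 i$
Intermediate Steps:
$j = - \frac{51}{28}$ ($j = 9 \left(- \frac{1}{4}\right) + 6 \cdot \frac{1}{14} = - \frac{9}{4} + \frac{3}{7} = - \frac{51}{28} \approx -1.8214$)
$\sqrt{\sqrt{-2341 + 1964} + 5 \left(- K + j\right)} = \sqrt{\sqrt{-2341 + 1964} + 5 \left(\left(-1\right) 5 - \frac{51}{28}\right)} = \sqrt{\sqrt{-377} + 5 \left(-5 - \frac{51}{28}\right)} = \sqrt{i \sqrt{377} + 5 \left(- \frac{191}{28}\right)} = \sqrt{i \sqrt{377} - \frac{955}{28}} = \sqrt{- \frac{955}{28} + i \sqrt{377}}$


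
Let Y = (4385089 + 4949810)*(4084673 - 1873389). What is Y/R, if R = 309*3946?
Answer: 3440352133386/203219 ≈ 1.6929e+7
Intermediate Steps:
R = 1219314
Y = 20642112800316 (Y = 9334899*2211284 = 20642112800316)
Y/R = 20642112800316/1219314 = 20642112800316*(1/1219314) = 3440352133386/203219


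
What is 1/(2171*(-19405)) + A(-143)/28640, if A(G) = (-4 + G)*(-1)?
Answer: 1238564969/241310644640 ≈ 0.0051327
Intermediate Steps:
A(G) = 4 - G
1/(2171*(-19405)) + A(-143)/28640 = 1/(2171*(-19405)) + (4 - 1*(-143))/28640 = (1/2171)*(-1/19405) + (4 + 143)*(1/28640) = -1/42128255 + 147*(1/28640) = -1/42128255 + 147/28640 = 1238564969/241310644640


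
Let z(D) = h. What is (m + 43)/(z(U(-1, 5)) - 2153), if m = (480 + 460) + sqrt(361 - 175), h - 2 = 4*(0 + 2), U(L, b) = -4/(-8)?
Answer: -983/2143 - sqrt(186)/2143 ≈ -0.46507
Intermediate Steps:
U(L, b) = 1/2 (U(L, b) = -4*(-1/8) = 1/2)
h = 10 (h = 2 + 4*(0 + 2) = 2 + 4*2 = 2 + 8 = 10)
m = 940 + sqrt(186) ≈ 953.64
z(D) = 10
(m + 43)/(z(U(-1, 5)) - 2153) = ((940 + sqrt(186)) + 43)/(10 - 2153) = (983 + sqrt(186))/(-2143) = (983 + sqrt(186))*(-1/2143) = -983/2143 - sqrt(186)/2143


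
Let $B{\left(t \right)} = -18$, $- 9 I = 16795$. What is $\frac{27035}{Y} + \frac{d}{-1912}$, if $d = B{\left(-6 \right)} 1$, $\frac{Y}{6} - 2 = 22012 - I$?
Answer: $\frac{40702479}{205464476} \approx 0.1981$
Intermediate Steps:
$I = - \frac{16795}{9}$ ($I = \left(- \frac{1}{9}\right) 16795 = - \frac{16795}{9} \approx -1866.1$)
$Y = \frac{429842}{3}$ ($Y = 12 + 6 \left(22012 - - \frac{16795}{9}\right) = 12 + 6 \left(22012 + \frac{16795}{9}\right) = 12 + 6 \cdot \frac{214903}{9} = 12 + \frac{429806}{3} = \frac{429842}{3} \approx 1.4328 \cdot 10^{5}$)
$d = -18$ ($d = \left(-18\right) 1 = -18$)
$\frac{27035}{Y} + \frac{d}{-1912} = \frac{27035}{\frac{429842}{3}} - \frac{18}{-1912} = 27035 \cdot \frac{3}{429842} - - \frac{9}{956} = \frac{81105}{429842} + \frac{9}{956} = \frac{40702479}{205464476}$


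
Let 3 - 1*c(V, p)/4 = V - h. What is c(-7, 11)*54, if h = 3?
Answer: 2808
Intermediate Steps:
c(V, p) = 24 - 4*V (c(V, p) = 12 - 4*(V - 1*3) = 12 - 4*(V - 3) = 12 - 4*(-3 + V) = 12 + (12 - 4*V) = 24 - 4*V)
c(-7, 11)*54 = (24 - 4*(-7))*54 = (24 + 28)*54 = 52*54 = 2808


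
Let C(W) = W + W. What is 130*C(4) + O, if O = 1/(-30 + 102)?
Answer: 74881/72 ≈ 1040.0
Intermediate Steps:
C(W) = 2*W
O = 1/72 ≈ 0.013889
130*C(4) + O = 130*(2*4) + 1/72 = 130*8 + 1/72 = 1040 + 1/72 = 74881/72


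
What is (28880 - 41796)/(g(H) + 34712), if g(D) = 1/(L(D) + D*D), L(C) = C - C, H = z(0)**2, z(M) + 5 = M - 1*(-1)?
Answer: -3306496/8886273 ≈ -0.37209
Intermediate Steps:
z(M) = -4 + M (z(M) = -5 + (M - 1*(-1)) = -5 + (M + 1) = -5 + (1 + M) = -4 + M)
H = 16 (H = (-4 + 0)**2 = (-4)**2 = 16)
L(C) = 0
g(D) = D**(-2) (g(D) = 1/(0 + D*D) = 1/(0 + D**2) = 1/(D**2) = D**(-2))
(28880 - 41796)/(g(H) + 34712) = (28880 - 41796)/(16**(-2) + 34712) = -12916/(1/256 + 34712) = -12916/8886273/256 = -12916*256/8886273 = -3306496/8886273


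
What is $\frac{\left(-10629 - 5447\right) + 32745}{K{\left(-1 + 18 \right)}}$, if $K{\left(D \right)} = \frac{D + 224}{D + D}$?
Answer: $\frac{566746}{241} \approx 2351.6$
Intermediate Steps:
$K{\left(D \right)} = \frac{224 + D}{2 D}$
$\frac{\left(-10629 - 5447\right) + 32745}{K{\left(-1 + 18 \right)}} = \frac{\left(-10629 - 5447\right) + 32745}{\frac{1}{2} \frac{1}{-1 + 18} \left(224 + \left(-1 + 18\right)\right)} = \frac{-16076 + 32745}{\frac{1}{2} \cdot \frac{1}{17} \left(224 + 17\right)} = \frac{16669}{\frac{1}{2} \cdot \frac{1}{17} \cdot 241} = \frac{16669}{\frac{241}{34}} = 16669 \cdot \frac{34}{241} = \frac{566746}{241}$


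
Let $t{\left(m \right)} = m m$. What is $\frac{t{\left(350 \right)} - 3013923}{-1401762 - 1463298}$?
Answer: $\frac{2891423}{2865060} \approx 1.0092$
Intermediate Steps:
$t{\left(m \right)} = m^{2}$
$\frac{t{\left(350 \right)} - 3013923}{-1401762 - 1463298} = \frac{350^{2} - 3013923}{-1401762 - 1463298} = \frac{122500 - 3013923}{-2865060} = \left(-2891423\right) \left(- \frac{1}{2865060}\right) = \frac{2891423}{2865060}$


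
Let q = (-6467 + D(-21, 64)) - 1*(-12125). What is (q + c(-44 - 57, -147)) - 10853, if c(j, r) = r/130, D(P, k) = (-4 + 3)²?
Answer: -675367/130 ≈ -5195.1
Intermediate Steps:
D(P, k) = 1 (D(P, k) = (-1)² = 1)
c(j, r) = r/130 (c(j, r) = r*(1/130) = r/130)
q = 5659 (q = (-6467 + 1) - 1*(-12125) = -6466 + 12125 = 5659)
(q + c(-44 - 57, -147)) - 10853 = (5659 + (1/130)*(-147)) - 10853 = (5659 - 147/130) - 10853 = 735523/130 - 10853 = -675367/130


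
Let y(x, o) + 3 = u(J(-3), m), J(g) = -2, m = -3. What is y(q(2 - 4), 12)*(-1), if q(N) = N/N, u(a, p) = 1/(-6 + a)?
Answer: 25/8 ≈ 3.1250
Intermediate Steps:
q(N) = 1
y(x, o) = -25/8 (y(x, o) = -3 + 1/(-6 - 2) = -3 + 1/(-8) = -3 - ⅛ = -25/8)
y(q(2 - 4), 12)*(-1) = -25/8*(-1) = 25/8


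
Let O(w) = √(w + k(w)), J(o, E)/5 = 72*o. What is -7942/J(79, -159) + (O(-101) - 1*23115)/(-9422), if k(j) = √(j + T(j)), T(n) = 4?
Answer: 145640269/66990420 - √(-101 + I*√97)/9422 ≈ 2.174 - 0.0010679*I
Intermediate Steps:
J(o, E) = 360*o (J(o, E) = 5*(72*o) = 360*o)
k(j) = √(4 + j) (k(j) = √(j + 4) = √(4 + j))
O(w) = √(w + √(4 + w))
-7942/J(79, -159) + (O(-101) - 1*23115)/(-9422) = -7942/(360*79) + (√(-101 + √(4 - 101)) - 1*23115)/(-9422) = -7942/28440 + (√(-101 + √(-97)) - 23115)*(-1/9422) = -7942*1/28440 + (√(-101 + I*√97) - 23115)*(-1/9422) = -3971/14220 + (-23115 + √(-101 + I*√97))*(-1/9422) = -3971/14220 + (23115/9422 - √(-101 + I*√97)/9422) = 145640269/66990420 - √(-101 + I*√97)/9422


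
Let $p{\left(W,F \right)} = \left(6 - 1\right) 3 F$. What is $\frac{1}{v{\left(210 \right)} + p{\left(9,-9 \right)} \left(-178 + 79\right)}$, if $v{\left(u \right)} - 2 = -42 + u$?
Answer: $\frac{1}{13535} \approx 7.3883 \cdot 10^{-5}$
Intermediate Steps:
$p{\left(W,F \right)} = 15 F$ ($p{\left(W,F \right)} = 5 \cdot 3 F = 15 F$)
$v{\left(u \right)} = -40 + u$ ($v{\left(u \right)} = 2 + \left(-42 + u\right) = -40 + u$)
$\frac{1}{v{\left(210 \right)} + p{\left(9,-9 \right)} \left(-178 + 79\right)} = \frac{1}{\left(-40 + 210\right) + 15 \left(-9\right) \left(-178 + 79\right)} = \frac{1}{170 - -13365} = \frac{1}{170 + 13365} = \frac{1}{13535}$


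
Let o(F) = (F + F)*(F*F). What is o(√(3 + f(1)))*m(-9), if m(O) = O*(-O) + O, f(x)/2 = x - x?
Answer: -540*√3 ≈ -935.31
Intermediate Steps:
f(x) = 0 (f(x) = 2*(x - x) = 2*0 = 0)
m(O) = O - O² (m(O) = -O² + O = O - O²)
o(F) = 2*F³ (o(F) = (2*F)*F² = 2*F³)
o(√(3 + f(1)))*m(-9) = (2*(√(3 + 0))³)*(-9*(1 - 1*(-9))) = (2*(√3)³)*(-9*(1 + 9)) = (2*(3*√3))*(-9*10) = (6*√3)*(-90) = -540*√3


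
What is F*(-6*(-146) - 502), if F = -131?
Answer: -48994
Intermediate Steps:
F*(-6*(-146) - 502) = -131*(-6*(-146) - 502) = -131*(876 - 502) = -131*374 = -48994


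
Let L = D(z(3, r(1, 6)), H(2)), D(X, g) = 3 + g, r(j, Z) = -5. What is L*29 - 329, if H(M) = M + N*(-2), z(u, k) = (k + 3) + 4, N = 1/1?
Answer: -242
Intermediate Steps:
N = 1
z(u, k) = 7 + k (z(u, k) = (3 + k) + 4 = 7 + k)
H(M) = -2 + M (H(M) = M + 1*(-2) = M - 2 = -2 + M)
L = 3 (L = 3 + (-2 + 2) = 3 + 0 = 3)
L*29 - 329 = 3*29 - 329 = 87 - 329 = -242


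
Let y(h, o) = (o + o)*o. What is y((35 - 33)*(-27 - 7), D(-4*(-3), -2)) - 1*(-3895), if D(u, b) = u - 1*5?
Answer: 3993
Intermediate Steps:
D(u, b) = -5 + u (D(u, b) = u - 5 = -5 + u)
y(h, o) = 2*o² (y(h, o) = (2*o)*o = 2*o²)
y((35 - 33)*(-27 - 7), D(-4*(-3), -2)) - 1*(-3895) = 2*(-5 - 4*(-3))² - 1*(-3895) = 2*(-5 + 12)² + 3895 = 2*7² + 3895 = 2*49 + 3895 = 98 + 3895 = 3993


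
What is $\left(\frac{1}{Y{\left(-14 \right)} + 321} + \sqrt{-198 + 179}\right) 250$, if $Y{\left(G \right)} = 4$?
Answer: $\frac{10}{13} + 250 i \sqrt{19} \approx 0.76923 + 1089.7 i$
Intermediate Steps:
$\left(\frac{1}{Y{\left(-14 \right)} + 321} + \sqrt{-198 + 179}\right) 250 = \left(\frac{1}{4 + 321} + \sqrt{-198 + 179}\right) 250 = \left(\frac{1}{325} + \sqrt{-19}\right) 250 = \left(\frac{1}{325} + i \sqrt{19}\right) 250 = \frac{10}{13} + 250 i \sqrt{19}$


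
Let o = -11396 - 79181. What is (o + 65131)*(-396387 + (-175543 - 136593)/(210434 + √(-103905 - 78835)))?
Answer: 55832127484452632562/5535331387 - 1985653164*I*√45685/5535331387 ≈ 1.0086e+10 - 76.674*I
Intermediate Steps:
o = -90577
(o + 65131)*(-396387 + (-175543 - 136593)/(210434 + √(-103905 - 78835))) = (-90577 + 65131)*(-396387 + (-175543 - 136593)/(210434 + √(-103905 - 78835))) = -25446*(-396387 - 312136/(210434 + √(-182740))) = -25446*(-396387 - 312136/(210434 + 2*I*√45685)) = 10086463602 + 7942612656/(210434 + 2*I*√45685)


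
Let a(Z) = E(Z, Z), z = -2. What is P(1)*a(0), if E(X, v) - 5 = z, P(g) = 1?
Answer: 3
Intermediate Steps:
E(X, v) = 3 (E(X, v) = 5 - 2 = 3)
a(Z) = 3
P(1)*a(0) = 1*3 = 3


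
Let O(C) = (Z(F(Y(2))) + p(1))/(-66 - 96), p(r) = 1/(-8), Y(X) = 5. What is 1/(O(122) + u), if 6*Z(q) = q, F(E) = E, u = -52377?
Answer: -3888/203641793 ≈ -1.9092e-5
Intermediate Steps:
Z(q) = q/6
p(r) = -⅛
O(C) = -17/3888 (O(C) = ((⅙)*5 - ⅛)/(-66 - 96) = (⅚ - ⅛)/(-162) = (17/24)*(-1/162) = -17/3888)
1/(O(122) + u) = 1/(-17/3888 - 52377) = 1/(-203641793/3888) = -3888/203641793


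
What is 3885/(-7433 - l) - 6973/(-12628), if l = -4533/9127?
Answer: 12627504787/428319395812 ≈ 0.029482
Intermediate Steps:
l = -4533/9127 (l = -4533*1/9127 = -4533/9127 ≈ -0.49666)
3885/(-7433 - l) - 6973/(-12628) = 3885/(-7433 - 1*(-4533/9127)) - 6973/(-12628) = 3885/(-7433 + 4533/9127) - 6973*(-1/12628) = 3885/(-67836458/9127) + 6973/12628 = 3885*(-9127/67836458) + 6973/12628 = -35458395/67836458 + 6973/12628 = 12627504787/428319395812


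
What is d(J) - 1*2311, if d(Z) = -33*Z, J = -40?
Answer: -991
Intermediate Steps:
d(Z) = -33*Z
d(J) - 1*2311 = -33*(-40) - 1*2311 = 1320 - 2311 = -991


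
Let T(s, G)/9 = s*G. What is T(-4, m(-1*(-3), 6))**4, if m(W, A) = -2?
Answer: 26873856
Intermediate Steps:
T(s, G) = 9*G*s (T(s, G) = 9*(s*G) = 9*(G*s) = 9*G*s)
T(-4, m(-1*(-3), 6))**4 = (9*(-2)*(-4))**4 = 72**4 = 26873856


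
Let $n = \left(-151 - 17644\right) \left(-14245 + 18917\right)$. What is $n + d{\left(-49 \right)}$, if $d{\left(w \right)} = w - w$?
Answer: $-83138240$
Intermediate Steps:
$d{\left(w \right)} = 0$
$n = -83138240$ ($n = \left(-17795\right) 4672 = -83138240$)
$n + d{\left(-49 \right)} = -83138240 + 0 = -83138240$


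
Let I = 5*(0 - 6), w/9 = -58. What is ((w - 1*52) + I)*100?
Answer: -60400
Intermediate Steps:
w = -522 (w = 9*(-58) = -522)
I = -30 (I = 5*(-6) = -30)
((w - 1*52) + I)*100 = ((-522 - 1*52) - 30)*100 = ((-522 - 52) - 30)*100 = (-574 - 30)*100 = -604*100 = -60400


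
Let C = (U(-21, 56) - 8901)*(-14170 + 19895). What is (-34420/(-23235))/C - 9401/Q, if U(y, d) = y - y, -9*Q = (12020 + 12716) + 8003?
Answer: 954078758843519/369175676785425 ≈ 2.5844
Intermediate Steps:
Q = -10913/3 (Q = -((12020 + 12716) + 8003)/9 = -(24736 + 8003)/9 = -⅑*32739 = -10913/3 ≈ -3637.7)
U(y, d) = 0
C = -50958225 (C = (0 - 8901)*(-14170 + 19895) = -8901*5725 = -50958225)
(-34420/(-23235))/C - 9401/Q = -34420/(-23235)/(-50958225) - 9401/(-10913/3) = -34420*(-1/23235)*(-1/50958225) - 9401*(-3/10913) = (6884/4647)*(-1/50958225) + 4029/1559 = -6884/236802871575 + 4029/1559 = 954078758843519/369175676785425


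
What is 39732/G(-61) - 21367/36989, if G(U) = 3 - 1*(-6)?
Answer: 489818215/110967 ≈ 4414.1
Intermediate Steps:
G(U) = 9 (G(U) = 3 + 6 = 9)
39732/G(-61) - 21367/36989 = 39732/9 - 21367/36989 = 39732*(⅑) - 21367*1/36989 = 13244/3 - 21367/36989 = 489818215/110967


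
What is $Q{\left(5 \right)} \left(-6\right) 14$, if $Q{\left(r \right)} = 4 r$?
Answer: $-1680$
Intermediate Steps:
$Q{\left(5 \right)} \left(-6\right) 14 = 4 \cdot 5 \left(-6\right) 14 = 20 \left(-6\right) 14 = \left(-120\right) 14 = -1680$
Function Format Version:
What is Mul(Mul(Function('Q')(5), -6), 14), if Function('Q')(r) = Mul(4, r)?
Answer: -1680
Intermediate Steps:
Mul(Mul(Function('Q')(5), -6), 14) = Mul(Mul(Mul(4, 5), -6), 14) = Mul(Mul(20, -6), 14) = Mul(-120, 14) = -1680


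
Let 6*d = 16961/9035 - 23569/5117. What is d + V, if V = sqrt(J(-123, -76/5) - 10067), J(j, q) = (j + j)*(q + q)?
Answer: -9011177/19813755 + 43*I*sqrt(35)/5 ≈ -0.45479 + 50.878*I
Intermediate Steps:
J(j, q) = 4*j*q (J(j, q) = (2*j)*(2*q) = 4*j*q)
V = 43*I*sqrt(35)/5 (V = sqrt(4*(-123)*(-76/5) - 10067) = sqrt(37392/5 - 10067) = sqrt(-12943/5) = 43*I*sqrt(35)/5 ≈ 50.878*I)
d = -9011177/19813755 (d = (16961/9035 - 23569/5117)/6 = (16961*(1/9035) - 23569*1/5117)/6 = (16961/9035 - 3367/731)/6 = (1/6)*(-18022354/6604585) = -9011177/19813755 ≈ -0.45479)
d + V = -9011177/19813755 + 43*I*sqrt(35)/5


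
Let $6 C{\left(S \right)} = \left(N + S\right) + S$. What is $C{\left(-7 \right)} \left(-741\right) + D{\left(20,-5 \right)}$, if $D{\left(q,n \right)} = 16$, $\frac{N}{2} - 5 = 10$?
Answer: $-1960$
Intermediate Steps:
$N = 30$ ($N = 10 + 2 \cdot 10 = 10 + 20 = 30$)
$C{\left(S \right)} = 5 + \frac{S}{3}$ ($C{\left(S \right)} = \frac{\left(30 + S\right) + S}{6} = \frac{30 + 2 S}{6} = 5 + \frac{S}{3}$)
$C{\left(-7 \right)} \left(-741\right) + D{\left(20,-5 \right)} = \left(5 + \frac{1}{3} \left(-7\right)\right) \left(-741\right) + 16 = \left(5 - \frac{7}{3}\right) \left(-741\right) + 16 = \frac{8}{3} \left(-741\right) + 16 = -1976 + 16 = -1960$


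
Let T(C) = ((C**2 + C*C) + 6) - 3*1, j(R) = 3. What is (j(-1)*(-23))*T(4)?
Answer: -2415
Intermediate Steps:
T(C) = 3 + 2*C**2 (T(C) = ((C**2 + C**2) + 6) - 3 = (2*C**2 + 6) - 3 = (6 + 2*C**2) - 3 = 3 + 2*C**2)
(j(-1)*(-23))*T(4) = (3*(-23))*(3 + 2*4**2) = -69*(3 + 2*16) = -69*(3 + 32) = -69*35 = -2415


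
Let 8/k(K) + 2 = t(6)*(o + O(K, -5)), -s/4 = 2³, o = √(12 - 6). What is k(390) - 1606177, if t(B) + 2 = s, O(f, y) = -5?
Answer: -1424678943/887 + 34*√6/2661 ≈ -1.6062e+6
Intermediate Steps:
o = √6 ≈ 2.4495
s = -32 (s = -4*2³ = -4*8 = -32)
t(B) = -34 (t(B) = -2 - 32 = -34)
k(K) = 8/(168 - 34*√6) (k(K) = 8/(-2 - 34*(√6 - 5)) = 8/(-2 - 34*(-5 + √6)) = 8/(-2 + (170 - 34*√6)) = 8/(168 - 34*√6))
k(390) - 1606177 = (56/887 + 34*√6/2661) - 1606177 = -1424678943/887 + 34*√6/2661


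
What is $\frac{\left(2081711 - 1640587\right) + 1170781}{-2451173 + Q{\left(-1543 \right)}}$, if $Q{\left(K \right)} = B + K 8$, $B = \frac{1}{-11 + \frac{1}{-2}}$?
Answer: $- \frac{37073815}{56660893} \approx -0.65431$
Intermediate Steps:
$B = - \frac{2}{23}$ ($B = \frac{1}{-11 - \frac{1}{2}} = \frac{1}{- \frac{23}{2}} = - \frac{2}{23} \approx -0.086957$)
$Q{\left(K \right)} = - \frac{2}{23} + 8 K$ ($Q{\left(K \right)} = - \frac{2}{23} + K 8 = - \frac{2}{23} + 8 K$)
$\frac{\left(2081711 - 1640587\right) + 1170781}{-2451173 + Q{\left(-1543 \right)}} = \frac{\left(2081711 - 1640587\right) + 1170781}{-2451173 + \left(- \frac{2}{23} + 8 \left(-1543\right)\right)} = \frac{\left(2081711 - 1640587\right) + 1170781}{-2451173 - \frac{283914}{23}} = \frac{441124 + 1170781}{-2451173 - \frac{283914}{23}} = \frac{1611905}{- \frac{56660893}{23}} = 1611905 \left(- \frac{23}{56660893}\right) = - \frac{37073815}{56660893}$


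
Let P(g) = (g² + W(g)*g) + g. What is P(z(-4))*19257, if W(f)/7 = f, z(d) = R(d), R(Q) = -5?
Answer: 3755115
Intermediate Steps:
z(d) = -5
W(f) = 7*f
P(g) = g + 8*g² (P(g) = (g² + (7*g)*g) + g = (g² + 7*g²) + g = 8*g² + g = g + 8*g²)
P(z(-4))*19257 = -5*(1 + 8*(-5))*19257 = -5*(1 - 40)*19257 = -5*(-39)*19257 = 195*19257 = 3755115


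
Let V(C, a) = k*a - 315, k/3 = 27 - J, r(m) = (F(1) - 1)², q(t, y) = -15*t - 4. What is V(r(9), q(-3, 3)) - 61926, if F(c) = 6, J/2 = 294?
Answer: -131244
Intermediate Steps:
J = 588 (J = 2*294 = 588)
q(t, y) = -4 - 15*t
r(m) = 25 (r(m) = (6 - 1)² = 5² = 25)
k = -1683 (k = 3*(27 - 1*588) = 3*(27 - 588) = 3*(-561) = -1683)
V(C, a) = -315 - 1683*a (V(C, a) = -1683*a - 315 = -315 - 1683*a)
V(r(9), q(-3, 3)) - 61926 = (-315 - 1683*(-4 - 15*(-3))) - 61926 = (-315 - 1683*(-4 + 45)) - 61926 = (-315 - 1683*41) - 61926 = (-315 - 69003) - 61926 = -69318 - 61926 = -131244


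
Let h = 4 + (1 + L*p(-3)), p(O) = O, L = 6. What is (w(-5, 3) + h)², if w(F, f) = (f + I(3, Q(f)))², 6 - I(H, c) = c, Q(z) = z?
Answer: 529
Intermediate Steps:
I(H, c) = 6 - c
w(F, f) = 36 (w(F, f) = (f + (6 - f))² = 6² = 36)
h = -13 (h = 4 + (1 + 6*(-3)) = 4 + (1 - 18) = 4 - 17 = -13)
(w(-5, 3) + h)² = (36 - 13)² = 23² = 529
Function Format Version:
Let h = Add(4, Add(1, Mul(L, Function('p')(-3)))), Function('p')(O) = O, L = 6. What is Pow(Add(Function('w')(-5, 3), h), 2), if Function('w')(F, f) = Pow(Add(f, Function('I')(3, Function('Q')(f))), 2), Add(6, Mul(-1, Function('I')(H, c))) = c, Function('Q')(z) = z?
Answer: 529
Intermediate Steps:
Function('I')(H, c) = Add(6, Mul(-1, c))
Function('w')(F, f) = 36 (Function('w')(F, f) = Pow(Add(f, Add(6, Mul(-1, f))), 2) = Pow(6, 2) = 36)
h = -13 (h = Add(4, Add(1, Mul(6, -3))) = Add(4, Add(1, -18)) = Add(4, -17) = -13)
Pow(Add(Function('w')(-5, 3), h), 2) = Pow(Add(36, -13), 2) = Pow(23, 2) = 529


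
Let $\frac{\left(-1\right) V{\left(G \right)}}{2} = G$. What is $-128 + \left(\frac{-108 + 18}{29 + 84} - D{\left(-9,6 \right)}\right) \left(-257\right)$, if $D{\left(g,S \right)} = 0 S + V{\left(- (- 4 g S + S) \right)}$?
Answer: $\frac{12902870}{113} \approx 1.1418 \cdot 10^{5}$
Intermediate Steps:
$V{\left(G \right)} = - 2 G$
$D{\left(g,S \right)} = 2 S - 8 S g$ ($D{\left(g,S \right)} = 0 S - 2 \left(- (- 4 g S + S)\right) = 0 - 2 \left(- (- 4 S g + S)\right) = 0 - 2 \left(- (S - 4 S g)\right) = 0 - 2 \left(- S + 4 S g\right) = 0 - \left(- 2 S + 8 S g\right) = 2 S - 8 S g$)
$-128 + \left(\frac{-108 + 18}{29 + 84} - D{\left(-9,6 \right)}\right) \left(-257\right) = -128 + \left(\frac{-108 + 18}{29 + 84} - 2 \cdot 6 \left(1 - -36\right)\right) \left(-257\right) = -128 + \left(- \frac{90}{113} - 2 \cdot 6 \left(1 + 36\right)\right) \left(-257\right) = -128 + \left(\left(-90\right) \frac{1}{113} - 2 \cdot 6 \cdot 37\right) \left(-257\right) = -128 + \left(- \frac{90}{113} - 444\right) \left(-257\right) = -128 - - \frac{12917334}{113} = -128 + \frac{12917334}{113} = \frac{12902870}{113}$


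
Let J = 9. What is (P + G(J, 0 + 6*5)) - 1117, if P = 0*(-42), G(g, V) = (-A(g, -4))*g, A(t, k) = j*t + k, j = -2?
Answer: -919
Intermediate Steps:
A(t, k) = k - 2*t (A(t, k) = -2*t + k = k - 2*t)
G(g, V) = g*(4 + 2*g) (G(g, V) = (-(-4 - 2*g))*g = (4 + 2*g)*g = g*(4 + 2*g))
P = 0
(P + G(J, 0 + 6*5)) - 1117 = (0 + 2*9*(2 + 9)) - 1117 = (0 + 2*9*11) - 1117 = (0 + 198) - 1117 = 198 - 1117 = -919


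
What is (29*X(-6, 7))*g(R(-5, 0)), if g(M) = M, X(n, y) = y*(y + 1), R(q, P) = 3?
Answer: 4872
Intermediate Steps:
X(n, y) = y*(1 + y)
(29*X(-6, 7))*g(R(-5, 0)) = (29*(7*(1 + 7)))*3 = (29*(7*8))*3 = (29*56)*3 = 1624*3 = 4872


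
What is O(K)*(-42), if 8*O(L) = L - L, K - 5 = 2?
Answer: 0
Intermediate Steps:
K = 7 (K = 5 + 2 = 7)
O(L) = 0 (O(L) = (L - L)/8 = (1/8)*0 = 0)
O(K)*(-42) = 0*(-42) = 0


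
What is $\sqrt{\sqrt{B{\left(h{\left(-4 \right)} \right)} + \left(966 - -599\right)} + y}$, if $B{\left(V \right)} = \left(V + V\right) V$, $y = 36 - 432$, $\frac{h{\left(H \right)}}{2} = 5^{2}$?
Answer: $\sqrt{-396 + \sqrt{6565}} \approx 17.748 i$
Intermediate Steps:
$h{\left(H \right)} = 50$ ($h{\left(H \right)} = 2 \cdot 5^{2} = 2 \cdot 25 = 50$)
$y = -396$ ($y = 36 - 432 = -396$)
$B{\left(V \right)} = 2 V^{2}$ ($B{\left(V \right)} = 2 V V = 2 V^{2}$)
$\sqrt{\sqrt{B{\left(h{\left(-4 \right)} \right)} + \left(966 - -599\right)} + y} = \sqrt{\sqrt{2 \cdot 50^{2} + \left(966 - -599\right)} - 396} = \sqrt{\sqrt{2 \cdot 2500 + \left(966 + 599\right)} - 396} = \sqrt{\sqrt{5000 + 1565} - 396} = \sqrt{\sqrt{6565} - 396} = \sqrt{-396 + \sqrt{6565}}$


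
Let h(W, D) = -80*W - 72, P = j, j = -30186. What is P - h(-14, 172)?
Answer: -31234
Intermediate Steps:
P = -30186
h(W, D) = -72 - 80*W
P - h(-14, 172) = -30186 - (-72 - 80*(-14)) = -30186 - (-72 + 1120) = -30186 - 1*1048 = -30186 - 1048 = -31234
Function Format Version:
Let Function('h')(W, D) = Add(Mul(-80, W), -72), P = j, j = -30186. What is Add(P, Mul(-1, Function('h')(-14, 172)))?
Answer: -31234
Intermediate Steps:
P = -30186
Function('h')(W, D) = Add(-72, Mul(-80, W))
Add(P, Mul(-1, Function('h')(-14, 172))) = Add(-30186, Mul(-1, Add(-72, Mul(-80, -14)))) = Add(-30186, Mul(-1, Add(-72, 1120))) = Add(-30186, Mul(-1, 1048)) = Add(-30186, -1048) = -31234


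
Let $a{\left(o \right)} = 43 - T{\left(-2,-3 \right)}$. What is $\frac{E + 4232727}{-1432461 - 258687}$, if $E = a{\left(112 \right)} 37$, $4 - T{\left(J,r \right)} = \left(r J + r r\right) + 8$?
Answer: $- \frac{4235021}{1691148} \approx -2.5042$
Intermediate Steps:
$T{\left(J,r \right)} = -4 - r^{2} - J r$ ($T{\left(J,r \right)} = 4 - \left(\left(r J + r r\right) + 8\right) = 4 - \left(\left(J r + r^{2}\right) + 8\right) = 4 - \left(\left(r^{2} + J r\right) + 8\right) = 4 - \left(8 + r^{2} + J r\right) = -4 - r^{2} - J r$)
$a{\left(o \right)} = 62$ ($a{\left(o \right)} = 43 - \left(-4 - \left(-3\right)^{2} - \left(-2\right) \left(-3\right)\right) = 43 - \left(-4 - 9 - 6\right) = 43 - -19 = 43 + 19 = 62$)
$E = 2294$ ($E = 62 \cdot 37 = 2294$)
$\frac{E + 4232727}{-1432461 - 258687} = \frac{2294 + 4232727}{-1432461 - 258687} = \frac{4235021}{-1691148} = 4235021 \left(- \frac{1}{1691148}\right) = - \frac{4235021}{1691148}$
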